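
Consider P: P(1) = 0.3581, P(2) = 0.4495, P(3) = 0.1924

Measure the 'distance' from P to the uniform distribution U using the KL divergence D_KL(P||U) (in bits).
0.0784 bits

U(i) = 1/3 for all i

D_KL(P||U) = Σ P(x) log₂(P(x) / (1/3))
           = Σ P(x) log₂(P(x)) + log₂(3)
           = log₂(3) - H(P)

H(P) = -Σ P(x) log₂(P(x)):
  -P(1)·log₂(P(1)) = -(0.3581)·log₂(0.3581) = 0.53055
  -P(2)·log₂(P(2)) = -(0.4495)·log₂(0.4495) = 0.51855
  -P(3)·log₂(P(3)) = -(0.1924)·log₂(0.1924) = 0.45749
H(P) = 0.53055 + 0.51855 + 0.45749 = 1.50659 bits

log₂(3) = 1.58496 bits

D_KL(P||U) = 1.58496 - 1.50659 = 0.07837 ≈ 0.0784 bits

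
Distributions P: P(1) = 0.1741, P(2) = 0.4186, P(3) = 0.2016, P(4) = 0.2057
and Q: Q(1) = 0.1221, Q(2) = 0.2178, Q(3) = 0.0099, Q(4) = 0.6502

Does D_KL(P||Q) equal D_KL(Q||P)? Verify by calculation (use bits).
D_KL(P||Q) = 1.0187 bits, D_KL(Q||P) = 0.7687 bits. No — D_KL(P||Q) ≠ D_KL(Q||P) for this pair.

D_KL(P||Q) = Σ P(x) log₂(P(x)/Q(x))

Computing term by term:
  P(1)·log₂(P(1)/Q(1)) = 0.1741·log₂(0.1741/0.1221) = 0.08911
  P(2)·log₂(P(2)/Q(2)) = 0.4186·log₂(0.4186/0.2178) = 0.39456
  P(3)·log₂(P(3)/Q(3)) = 0.2016·log₂(0.2016/0.0099) = 0.87654
  P(4)·log₂(P(4)/Q(4)) = 0.2057·log₂(0.2057/0.6502) = -0.34153

D_KL(P||Q) = 0.08911 + 0.39456 + 0.87654 - 0.34153 = 1.01868 ≈ 1.0187 bits

D_KL(Q||P) = Σ Q(x) log₂(Q(x)/P(x))

Computing term by term:
  Q(1)·log₂(Q(1)/P(1)) = 0.1221·log₂(0.1221/0.1741) = -0.06250
  Q(2)·log₂(Q(2)/P(2)) = 0.2178·log₂(0.2178/0.4186) = -0.20529
  Q(3)·log₂(Q(3)/P(3)) = 0.0099·log₂(0.0099/0.2016) = -0.04304
  Q(4)·log₂(Q(4)/P(4)) = 0.6502·log₂(0.6502/0.2057) = 1.07955

D_KL(Q||P) = -0.06250 - 0.20529 - 0.04304 + 1.07955 = 0.76872 ≈ 0.7687 bits

These are NOT equal (difference: 0.2500 bits). KL divergence is asymmetric: D_KL(P||Q) ≠ D_KL(Q||P) in general.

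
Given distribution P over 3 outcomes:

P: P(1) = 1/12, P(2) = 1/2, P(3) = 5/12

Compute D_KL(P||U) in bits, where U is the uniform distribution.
0.2600 bits

U(i) = 1/3 for all i

D_KL(P||U) = Σ P(x) log₂(P(x) / (1/3))
           = Σ P(x) log₂(P(x)) + log₂(3)
           = log₂(3) - H(P)

H(P) = -Σ P(x) log₂(P(x)):
  -P(1)·log₂(P(1)) = -(1/12)·log₂(1/12) = 0.29875
  -P(2)·log₂(P(2)) = -(1/2)·log₂(1/2) = 0.50000
  -P(3)·log₂(P(3)) = -(5/12)·log₂(5/12) = 0.52626
H(P) = 0.29875 + 0.50000 + 0.52626 = 1.32501 bits

log₂(3) = 1.58496 bits

D_KL(P||U) = 1.58496 - 1.32501 = 0.25995 ≈ 0.2600 bits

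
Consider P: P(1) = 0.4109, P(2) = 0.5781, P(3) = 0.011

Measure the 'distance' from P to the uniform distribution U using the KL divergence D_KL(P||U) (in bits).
0.5291 bits

U(i) = 1/3 for all i

D_KL(P||U) = Σ P(x) log₂(P(x) / (1/3))
           = Σ P(x) log₂(P(x)) + log₂(3)
           = log₂(3) - H(P)

H(P) = -Σ P(x) log₂(P(x)):
  -P(1)·log₂(P(1)) = -(0.4109)·log₂(0.4109) = 0.52724
  -P(2)·log₂(P(2)) = -(0.5781)·log₂(0.5781) = 0.45705
  -P(3)·log₂(P(3)) = -(0.011)·log₂(0.011) = 0.07157
H(P) = 0.52724 + 0.45705 + 0.07157 = 1.05586 bits

log₂(3) = 1.58496 bits

D_KL(P||U) = 1.58496 - 1.05586 = 0.52910 ≈ 0.5291 bits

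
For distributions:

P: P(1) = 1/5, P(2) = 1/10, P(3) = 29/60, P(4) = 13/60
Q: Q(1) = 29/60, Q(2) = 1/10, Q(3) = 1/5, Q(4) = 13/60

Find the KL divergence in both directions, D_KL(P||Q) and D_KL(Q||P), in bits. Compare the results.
D_KL(P||Q) = 0.3607 bits, D_KL(Q||P) = 0.3607 bits. The two directions give exactly the same value for this pair.

D_KL(P||Q) = Σ P(x) log₂(P(x)/Q(x))

Computing term by term:
  P(1)·log₂(P(1)/Q(1)) = (1/5)·log₂((1/5)/(29/60)) = -0.25460
  P(2)·log₂(P(2)/Q(2)) = (1/10)·log₂((1/10)/(1/10)) = 0.00000
  P(3)·log₂(P(3)/Q(3)) = (29/60)·log₂((29/60)/(1/5)) = 0.61529
  P(4)·log₂(P(4)/Q(4)) = (13/60)·log₂((13/60)/(13/60)) = 0.00000

D_KL(P||Q) = -0.25460 + 0.00000 + 0.61529 + 0.00000 = 0.36069 ≈ 0.3607 bits

D_KL(Q||P) = Σ Q(x) log₂(Q(x)/P(x))

Computing term by term:
  Q(1)·log₂(Q(1)/P(1)) = (29/60)·log₂((29/60)/(1/5)) = 0.61529
  Q(2)·log₂(Q(2)/P(2)) = (1/10)·log₂((1/10)/(1/10)) = 0.00000
  Q(3)·log₂(Q(3)/P(3)) = (1/5)·log₂((1/5)/(29/60)) = -0.25460
  Q(4)·log₂(Q(4)/P(4)) = (13/60)·log₂((13/60)/(13/60)) = 0.00000

D_KL(Q||P) = 0.61529 + 0.00000 - 0.25460 + 0.00000 = 0.36069 ≈ 0.3607 bits

These ARE equal here. Q is P with outcomes relabeled (Q(1) = P(3), Q(3) = P(1)) by a relabeling that is its own inverse, so the two sums contain exactly the same terms in a different order. This is a special case — KL divergence is not symmetric in general: D_KL(P||Q) ≠ D_KL(Q||P) for most P, Q.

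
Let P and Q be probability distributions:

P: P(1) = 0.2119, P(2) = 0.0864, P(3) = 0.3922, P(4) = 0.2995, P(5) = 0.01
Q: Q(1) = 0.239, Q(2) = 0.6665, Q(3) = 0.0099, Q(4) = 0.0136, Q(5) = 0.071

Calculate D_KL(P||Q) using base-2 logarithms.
3.0981 bits

D_KL(P||Q) = Σ P(x) log₂(P(x)/Q(x))

Computing term by term:
  P(1)·log₂(P(1)/Q(1)) = 0.2119·log₂(0.2119/0.239) = -0.03679
  P(2)·log₂(P(2)/Q(2)) = 0.0864·log₂(0.0864/0.6665) = -0.25466
  P(3)·log₂(P(3)/Q(3)) = 0.3922·log₂(0.3922/0.0099) = 2.08180
  P(4)·log₂(P(4)/Q(4)) = 0.2995·log₂(0.2995/0.0136) = 1.33603
  P(5)·log₂(P(5)/Q(5)) = 0.01·log₂(0.01/0.071) = -0.02828

D_KL(P||Q) = -0.03679 - 0.25466 + 2.08180 + 1.33603 - 0.02828 = 3.09810 ≈ 3.0981 bits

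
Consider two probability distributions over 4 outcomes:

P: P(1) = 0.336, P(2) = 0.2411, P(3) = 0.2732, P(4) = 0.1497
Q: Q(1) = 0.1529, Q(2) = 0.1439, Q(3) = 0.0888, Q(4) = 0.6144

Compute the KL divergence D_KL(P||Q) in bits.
0.6992 bits

D_KL(P||Q) = Σ P(x) log₂(P(x)/Q(x))

Computing term by term:
  P(1)·log₂(P(1)/Q(1)) = 0.336·log₂(0.336/0.1529) = 0.38165
  P(2)·log₂(P(2)/Q(2)) = 0.2411·log₂(0.2411/0.1439) = 0.17951
  P(3)·log₂(P(3)/Q(3)) = 0.2732·log₂(0.2732/0.0888) = 0.44295
  P(4)·log₂(P(4)/Q(4)) = 0.1497·log₂(0.1497/0.6144) = -0.30495

D_KL(P||Q) = 0.38165 + 0.17951 + 0.44295 - 0.30495 = 0.69916 ≈ 0.6992 bits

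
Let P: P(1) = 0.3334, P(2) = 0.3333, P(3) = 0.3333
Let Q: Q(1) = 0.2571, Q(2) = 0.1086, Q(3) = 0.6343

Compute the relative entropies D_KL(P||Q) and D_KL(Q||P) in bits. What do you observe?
D_KL(P||Q) = 0.3548 bits, D_KL(Q||P) = 0.3168 bits. The two directions give different values (D_KL(P||Q) exceeds D_KL(Q||P) by 0.0380 bits): KL divergence is asymmetric.

D_KL(P||Q) = Σ P(x) log₂(P(x)/Q(x))

Computing term by term:
  P(1)·log₂(P(1)/Q(1)) = 0.3334·log₂(0.3334/0.2571) = 0.12500
  P(2)·log₂(P(2)/Q(2)) = 0.3333·log₂(0.3333/0.1086) = 0.53921
  P(3)·log₂(P(3)/Q(3)) = 0.3333·log₂(0.3333/0.6343) = -0.30942

D_KL(P||Q) = 0.12500 + 0.53921 - 0.30942 = 0.35479 ≈ 0.3548 bits

D_KL(Q||P) = Σ Q(x) log₂(Q(x)/P(x))

Computing term by term:
  Q(1)·log₂(Q(1)/P(1)) = 0.2571·log₂(0.2571/0.3334) = -0.09639
  Q(2)·log₂(Q(2)/P(2)) = 0.1086·log₂(0.1086/0.3333) = -0.17569
  Q(3)·log₂(Q(3)/P(3)) = 0.6343·log₂(0.6343/0.3333) = 0.58885

D_KL(Q||P) = -0.09639 - 0.17569 + 0.58885 = 0.31677 ≈ 0.3168 bits

These are NOT equal (difference: 0.0380 bits). KL divergence is asymmetric: D_KL(P||Q) ≠ D_KL(Q||P) in general.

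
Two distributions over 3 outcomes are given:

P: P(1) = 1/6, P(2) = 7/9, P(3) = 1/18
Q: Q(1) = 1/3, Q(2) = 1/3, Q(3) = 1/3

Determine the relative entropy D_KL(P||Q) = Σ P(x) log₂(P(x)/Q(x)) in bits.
0.6405 bits

D_KL(P||Q) = Σ P(x) log₂(P(x)/Q(x))

Computing term by term:
  P(1)·log₂(P(1)/Q(1)) = (1/6)·log₂((1/6)/(1/3)) = -0.16667
  P(2)·log₂(P(2)/Q(2)) = (7/9)·log₂((7/9)/(1/3)) = 0.95075
  P(3)·log₂(P(3)/Q(3)) = (1/18)·log₂((1/18)/(1/3)) = -0.14361

D_KL(P||Q) = -0.16667 + 0.95075 - 0.14361 = 0.64047 ≈ 0.6405 bits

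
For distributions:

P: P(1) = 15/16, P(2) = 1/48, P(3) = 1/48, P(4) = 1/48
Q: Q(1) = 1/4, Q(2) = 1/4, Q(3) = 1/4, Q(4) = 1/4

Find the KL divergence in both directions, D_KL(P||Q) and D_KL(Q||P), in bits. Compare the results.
D_KL(P||Q) = 1.5636 bits, D_KL(Q||P) = 2.2120 bits. D_KL(Q||P) is larger than D_KL(P||Q) by 0.6484 bits; the two directions differ.

D_KL(P||Q) = Σ P(x) log₂(P(x)/Q(x))

Computing term by term:
  P(1)·log₂(P(1)/Q(1)) = (15/16)·log₂((15/16)/(1/4)) = 1.78771
  P(2)·log₂(P(2)/Q(2)) = (1/48)·log₂((1/48)/(1/4)) = -0.07469
  P(3)·log₂(P(3)/Q(3)) = (1/48)·log₂((1/48)/(1/4)) = -0.07469
  P(4)·log₂(P(4)/Q(4)) = (1/48)·log₂((1/48)/(1/4)) = -0.07469

D_KL(P||Q) = 1.78771 - 0.07469 - 0.07469 - 0.07469 = 1.56364 ≈ 1.5636 bits

D_KL(Q||P) = Σ Q(x) log₂(Q(x)/P(x))

Computing term by term:
  Q(1)·log₂(Q(1)/P(1)) = (1/4)·log₂((1/4)/(15/16)) = -0.47672
  Q(2)·log₂(Q(2)/P(2)) = (1/4)·log₂((1/4)/(1/48)) = 0.89624
  Q(3)·log₂(Q(3)/P(3)) = (1/4)·log₂((1/4)/(1/48)) = 0.89624
  Q(4)·log₂(Q(4)/P(4)) = (1/4)·log₂((1/4)/(1/48)) = 0.89624

D_KL(Q||P) = -0.47672 + 0.89624 + 0.89624 + 0.89624 = 2.21200 ≈ 2.2120 bits

These are NOT equal (difference: 0.6484 bits). KL divergence is asymmetric: D_KL(P||Q) ≠ D_KL(Q||P) in general.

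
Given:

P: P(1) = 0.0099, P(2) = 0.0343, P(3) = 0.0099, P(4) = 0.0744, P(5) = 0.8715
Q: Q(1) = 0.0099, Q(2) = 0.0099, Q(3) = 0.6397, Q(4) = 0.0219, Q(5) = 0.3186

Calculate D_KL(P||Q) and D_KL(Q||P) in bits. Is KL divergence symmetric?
D_KL(P||Q) = 1.3984 bits, D_KL(Q||P) = 3.3281 bits. No, KL divergence is not symmetric.

D_KL(P||Q) = Σ P(x) log₂(P(x)/Q(x))

Computing term by term:
  P(1)·log₂(P(1)/Q(1)) = 0.0099·log₂(0.0099/0.0099) = 0.00000
  P(2)·log₂(P(2)/Q(2)) = 0.0343·log₂(0.0343/0.0099) = 0.06149
  P(3)·log₂(P(3)/Q(3)) = 0.0099·log₂(0.0099/0.6397) = -0.05954
  P(4)·log₂(P(4)/Q(4)) = 0.0744·log₂(0.0744/0.0219) = 0.13127
  P(5)·log₂(P(5)/Q(5)) = 0.8715·log₂(0.8715/0.3186) = 1.26520

D_KL(P||Q) = 0.00000 + 0.06149 - 0.05954 + 0.13127 + 1.26520 = 1.39842 ≈ 1.3984 bits

D_KL(Q||P) = Σ Q(x) log₂(Q(x)/P(x))

Computing term by term:
  Q(1)·log₂(Q(1)/P(1)) = 0.0099·log₂(0.0099/0.0099) = 0.00000
  Q(2)·log₂(Q(2)/P(2)) = 0.0099·log₂(0.0099/0.0343) = -0.01775
  Q(3)·log₂(Q(3)/P(3)) = 0.6397·log₂(0.6397/0.0099) = 3.84704
  Q(4)·log₂(Q(4)/P(4)) = 0.0219·log₂(0.0219/0.0744) = -0.03864
  Q(5)·log₂(Q(5)/P(5)) = 0.3186·log₂(0.3186/0.8715) = -0.46253

D_KL(Q||P) = 0.00000 - 0.01775 + 3.84704 - 0.03864 - 0.46253 = 3.32812 ≈ 3.3281 bits

These are NOT equal (difference: 1.9297 bits). KL divergence is asymmetric: D_KL(P||Q) ≠ D_KL(Q||P) in general.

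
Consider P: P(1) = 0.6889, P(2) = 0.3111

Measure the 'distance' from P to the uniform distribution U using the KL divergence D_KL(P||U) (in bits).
0.1056 bits

U(i) = 1/2 for all i

D_KL(P||U) = Σ P(x) log₂(P(x) / (1/2))
           = Σ P(x) log₂(P(x)) + log₂(2)
           = log₂(2) - H(P)

H(P) = -Σ P(x) log₂(P(x)):
  -P(1)·log₂(P(1)) = -(0.6889)·log₂(0.6889) = 0.37038
  -P(2)·log₂(P(2)) = -(0.3111)·log₂(0.3111) = 0.52406
H(P) = 0.37038 + 0.52406 = 0.89444 bits

log₂(2) = 1.00000 bits

D_KL(P||U) = 1.00000 - 0.89444 = 0.10556 ≈ 0.1056 bits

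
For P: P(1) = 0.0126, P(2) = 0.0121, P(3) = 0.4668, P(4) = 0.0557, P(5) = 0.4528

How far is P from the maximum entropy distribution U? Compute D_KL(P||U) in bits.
0.9027 bits

U(i) = 1/5 for all i

D_KL(P||U) = Σ P(x) log₂(P(x) / (1/5))
           = Σ P(x) log₂(P(x)) + log₂(5)
           = log₂(5) - H(P)

H(P) = -Σ P(x) log₂(P(x)):
  -P(1)·log₂(P(1)) = -(0.0126)·log₂(0.0126) = 0.07951
  -P(2)·log₂(P(2)) = -(0.0121)·log₂(0.0121) = 0.07706
  -P(3)·log₂(P(3)) = -(0.4668)·log₂(0.4668) = 0.51307
  -P(4)·log₂(P(4)) = -(0.0557)·log₂(0.0557) = 0.23206
  -P(5)·log₂(P(5)) = -(0.4528)·log₂(0.4528) = 0.51757
H(P) = 0.07951 + 0.07706 + 0.51307 + 0.23206 + 0.51757 = 1.41927 bits

log₂(5) = 2.32193 bits

D_KL(P||U) = 2.32193 - 1.41927 = 0.90266 ≈ 0.9027 bits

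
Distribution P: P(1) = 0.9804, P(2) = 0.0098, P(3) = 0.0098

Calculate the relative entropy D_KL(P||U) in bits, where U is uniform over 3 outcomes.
1.4262 bits

U(i) = 1/3 for all i

D_KL(P||U) = Σ P(x) log₂(P(x) / (1/3))
           = Σ P(x) log₂(P(x)) + log₂(3)
           = log₂(3) - H(P)

H(P) = -Σ P(x) log₂(P(x)):
  -P(1)·log₂(P(1)) = -(0.9804)·log₂(0.9804) = 0.02800
  -P(2)·log₂(P(2)) = -(0.0098)·log₂(0.0098) = 0.06540
  -P(3)·log₂(P(3)) = -(0.0098)·log₂(0.0098) = 0.06540
H(P) = 0.02800 + 0.06540 + 0.06540 = 0.15880 bits

log₂(3) = 1.58496 bits

D_KL(P||U) = 1.58496 - 0.15880 = 1.42616 ≈ 1.4262 bits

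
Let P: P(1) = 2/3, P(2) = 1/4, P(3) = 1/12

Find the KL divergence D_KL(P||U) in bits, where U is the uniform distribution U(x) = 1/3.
0.3962 bits

U(i) = 1/3 for all i

D_KL(P||U) = Σ P(x) log₂(P(x) / (1/3))
           = Σ P(x) log₂(P(x)) + log₂(3)
           = log₂(3) - H(P)

H(P) = -Σ P(x) log₂(P(x)):
  -P(1)·log₂(P(1)) = -(2/3)·log₂(2/3) = 0.38998
  -P(2)·log₂(P(2)) = -(1/4)·log₂(1/4) = 0.50000
  -P(3)·log₂(P(3)) = -(1/12)·log₂(1/12) = 0.29875
H(P) = 0.38998 + 0.50000 + 0.29875 = 1.18873 bits

log₂(3) = 1.58496 bits

D_KL(P||U) = 1.58496 - 1.18873 = 0.39623 ≈ 0.3962 bits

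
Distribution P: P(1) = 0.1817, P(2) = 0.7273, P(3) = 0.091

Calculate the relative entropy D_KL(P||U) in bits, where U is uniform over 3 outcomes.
0.4891 bits

U(i) = 1/3 for all i

D_KL(P||U) = Σ P(x) log₂(P(x) / (1/3))
           = Σ P(x) log₂(P(x)) + log₂(3)
           = log₂(3) - H(P)

H(P) = -Σ P(x) log₂(P(x)):
  -P(1)·log₂(P(1)) = -(0.1817)·log₂(0.1817) = 0.44705
  -P(2)·log₂(P(2)) = -(0.7273)·log₂(0.7273) = 0.33411
  -P(3)·log₂(P(3)) = -(0.091)·log₂(0.091) = 0.31468
H(P) = 0.44705 + 0.33411 + 0.31468 = 1.09584 bits

log₂(3) = 1.58496 bits

D_KL(P||U) = 1.58496 - 1.09584 = 0.48912 ≈ 0.4891 bits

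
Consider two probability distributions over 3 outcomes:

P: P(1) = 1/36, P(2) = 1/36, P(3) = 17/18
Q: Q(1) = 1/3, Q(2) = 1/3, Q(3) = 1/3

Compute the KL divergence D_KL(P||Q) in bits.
1.2199 bits

D_KL(P||Q) = Σ P(x) log₂(P(x)/Q(x))

Computing term by term:
  P(1)·log₂(P(1)/Q(1)) = (1/36)·log₂((1/36)/(1/3)) = -0.09958
  P(2)·log₂(P(2)/Q(2)) = (1/36)·log₂((1/36)/(1/3)) = -0.09958
  P(3)·log₂(P(3)/Q(3)) = (17/18)·log₂((17/18)/(1/3)) = 1.41903

D_KL(P||Q) = -0.09958 - 0.09958 + 1.41903 = 1.21987 ≈ 1.2199 bits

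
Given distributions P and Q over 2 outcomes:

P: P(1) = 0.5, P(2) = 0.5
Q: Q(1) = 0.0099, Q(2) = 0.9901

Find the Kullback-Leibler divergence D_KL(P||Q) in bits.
2.3364 bits

D_KL(P||Q) = Σ P(x) log₂(P(x)/Q(x))

Computing term by term:
  P(1)·log₂(P(1)/Q(1)) = 0.5·log₂(0.5/0.0099) = 2.82918
  P(2)·log₂(P(2)/Q(2)) = 0.5·log₂(0.5/0.9901) = -0.49282

D_KL(P||Q) = 2.82918 - 0.49282 = 2.33636 ≈ 2.3364 bits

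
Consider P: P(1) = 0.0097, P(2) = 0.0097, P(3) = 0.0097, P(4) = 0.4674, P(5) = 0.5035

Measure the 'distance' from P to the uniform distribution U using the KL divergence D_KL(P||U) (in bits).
1.1160 bits

U(i) = 1/5 for all i

D_KL(P||U) = Σ P(x) log₂(P(x) / (1/5))
           = Σ P(x) log₂(P(x)) + log₂(5)
           = log₂(5) - H(P)

H(P) = -Σ P(x) log₂(P(x)):
  -P(1)·log₂(P(1)) = -(0.0097)·log₂(0.0097) = 0.06487
  -P(2)·log₂(P(2)) = -(0.0097)·log₂(0.0097) = 0.06487
  -P(3)·log₂(P(3)) = -(0.0097)·log₂(0.0097) = 0.06487
  -P(4)·log₂(P(4)) = -(0.4674)·log₂(0.4674) = 0.51286
  -P(5)·log₂(P(5)) = -(0.5035)·log₂(0.5035) = 0.49843
H(P) = 0.06487 + 0.06487 + 0.06487 + 0.51286 + 0.49843 = 1.20590 bits

log₂(5) = 2.32193 bits

D_KL(P||U) = 2.32193 - 1.20590 = 1.11603 ≈ 1.1160 bits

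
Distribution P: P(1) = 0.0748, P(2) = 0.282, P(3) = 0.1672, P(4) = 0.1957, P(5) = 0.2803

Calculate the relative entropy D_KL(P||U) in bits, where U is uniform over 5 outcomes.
0.1208 bits

U(i) = 1/5 for all i

D_KL(P||U) = Σ P(x) log₂(P(x) / (1/5))
           = Σ P(x) log₂(P(x)) + log₂(5)
           = log₂(5) - H(P)

H(P) = -Σ P(x) log₂(P(x)):
  -P(1)·log₂(P(1)) = -(0.0748)·log₂(0.0748) = 0.27981
  -P(2)·log₂(P(2)) = -(0.282)·log₂(0.282) = 0.51500
  -P(3)·log₂(P(3)) = -(0.1672)·log₂(0.1672) = 0.43144
  -P(4)·log₂(P(4)) = -(0.1957)·log₂(0.1957) = 0.46054
  -P(5)·log₂(P(5)) = -(0.2803)·log₂(0.2803) = 0.51434
H(P) = 0.27981 + 0.51500 + 0.43144 + 0.46054 + 0.51434 = 2.20113 bits

log₂(5) = 2.32193 bits

D_KL(P||U) = 2.32193 - 2.20113 = 0.12080 ≈ 0.1208 bits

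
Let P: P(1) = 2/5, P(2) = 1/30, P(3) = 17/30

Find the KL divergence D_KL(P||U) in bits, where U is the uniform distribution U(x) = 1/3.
0.4283 bits

U(i) = 1/3 for all i

D_KL(P||U) = Σ P(x) log₂(P(x) / (1/3))
           = Σ P(x) log₂(P(x)) + log₂(3)
           = log₂(3) - H(P)

H(P) = -Σ P(x) log₂(P(x)):
  -P(1)·log₂(P(1)) = -(2/5)·log₂(2/5) = 0.52877
  -P(2)·log₂(P(2)) = -(1/30)·log₂(1/30) = 0.16356
  -P(3)·log₂(P(3)) = -(17/30)·log₂(17/30) = 0.46434
H(P) = 0.52877 + 0.16356 + 0.46434 = 1.15667 bits

log₂(3) = 1.58496 bits

D_KL(P||U) = 1.58496 - 1.15667 = 0.42829 ≈ 0.4283 bits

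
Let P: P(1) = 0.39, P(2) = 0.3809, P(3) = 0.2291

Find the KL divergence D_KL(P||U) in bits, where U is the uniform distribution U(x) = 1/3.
0.0377 bits

U(i) = 1/3 for all i

D_KL(P||U) = Σ P(x) log₂(P(x) / (1/3))
           = Σ P(x) log₂(P(x)) + log₂(3)
           = log₂(3) - H(P)

H(P) = -Σ P(x) log₂(P(x)):
  -P(1)·log₂(P(1)) = -(0.39)·log₂(0.39) = 0.52980
  -P(2)·log₂(P(2)) = -(0.3809)·log₂(0.3809) = 0.53041
  -P(3)·log₂(P(3)) = -(0.2291)·log₂(0.2291) = 0.48706
H(P) = 0.52980 + 0.53041 + 0.48706 = 1.54727 bits

log₂(3) = 1.58496 bits

D_KL(P||U) = 1.58496 - 1.54727 = 0.03769 ≈ 0.0377 bits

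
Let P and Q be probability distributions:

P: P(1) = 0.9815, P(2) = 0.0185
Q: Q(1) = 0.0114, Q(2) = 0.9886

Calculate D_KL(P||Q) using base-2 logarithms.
6.2028 bits

D_KL(P||Q) = Σ P(x) log₂(P(x)/Q(x))

Computing term by term:
  P(1)·log₂(P(1)/Q(1)) = 0.9815·log₂(0.9815/0.0114) = 6.30897
  P(2)·log₂(P(2)/Q(2)) = 0.0185·log₂(0.0185/0.9886) = -0.10619

D_KL(P||Q) = 6.30897 - 0.10619 = 6.20278 ≈ 6.2028 bits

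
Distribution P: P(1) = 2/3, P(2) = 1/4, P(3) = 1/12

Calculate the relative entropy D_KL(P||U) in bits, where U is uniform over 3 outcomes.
0.3962 bits

U(i) = 1/3 for all i

D_KL(P||U) = Σ P(x) log₂(P(x) / (1/3))
           = Σ P(x) log₂(P(x)) + log₂(3)
           = log₂(3) - H(P)

H(P) = -Σ P(x) log₂(P(x)):
  -P(1)·log₂(P(1)) = -(2/3)·log₂(2/3) = 0.38998
  -P(2)·log₂(P(2)) = -(1/4)·log₂(1/4) = 0.50000
  -P(3)·log₂(P(3)) = -(1/12)·log₂(1/12) = 0.29875
H(P) = 0.38998 + 0.50000 + 0.29875 = 1.18873 bits

log₂(3) = 1.58496 bits

D_KL(P||U) = 1.58496 - 1.18873 = 0.39623 ≈ 0.3962 bits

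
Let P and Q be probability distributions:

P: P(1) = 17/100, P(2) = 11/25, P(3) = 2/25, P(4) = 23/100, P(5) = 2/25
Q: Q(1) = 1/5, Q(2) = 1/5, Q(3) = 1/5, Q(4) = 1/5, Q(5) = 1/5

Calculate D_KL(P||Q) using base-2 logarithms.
0.2955 bits

D_KL(P||Q) = Σ P(x) log₂(P(x)/Q(x))

Computing term by term:
  P(1)·log₂(P(1)/Q(1)) = (17/100)·log₂((17/100)/(1/5)) = -0.03986
  P(2)·log₂(P(2)/Q(2)) = (11/25)·log₂((11/25)/(1/5)) = 0.50050
  P(3)·log₂(P(3)/Q(3)) = (2/25)·log₂((2/25)/(1/5)) = -0.10575
  P(4)·log₂(P(4)/Q(4)) = (23/100)·log₂((23/100)/(1/5)) = 0.04638
  P(5)·log₂(P(5)/Q(5)) = (2/25)·log₂((2/25)/(1/5)) = -0.10575

D_KL(P||Q) = -0.03986 + 0.50050 - 0.10575 + 0.04638 - 0.10575 = 0.29552 ≈ 0.2955 bits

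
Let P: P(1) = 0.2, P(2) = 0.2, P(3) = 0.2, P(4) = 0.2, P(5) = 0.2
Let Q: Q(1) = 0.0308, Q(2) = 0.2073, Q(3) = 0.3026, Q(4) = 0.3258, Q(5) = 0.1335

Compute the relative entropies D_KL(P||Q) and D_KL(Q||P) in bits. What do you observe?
D_KL(P||Q) = 0.3858 bits, D_KL(Q||P) = 0.2599 bits. The two directions give different values (D_KL(P||Q) exceeds D_KL(Q||P) by 0.1259 bits): KL divergence is asymmetric.

D_KL(P||Q) = Σ P(x) log₂(P(x)/Q(x))

Computing term by term:
  P(1)·log₂(P(1)/Q(1)) = 0.2·log₂(0.2/0.0308) = 0.53980
  P(2)·log₂(P(2)/Q(2)) = 0.2·log₂(0.2/0.2073) = -0.01034
  P(3)·log₂(P(3)/Q(3)) = 0.2·log₂(0.2/0.3026) = -0.11948
  P(4)·log₂(P(4)/Q(4)) = 0.2·log₂(0.2/0.3258) = -0.14080
  P(5)·log₂(P(5)/Q(5)) = 0.2·log₂(0.2/0.1335) = 0.11663

D_KL(P||Q) = 0.53980 - 0.01034 - 0.11948 - 0.14080 + 0.11663 = 0.38581 ≈ 0.3858 bits

D_KL(Q||P) = Σ Q(x) log₂(Q(x)/P(x))

Computing term by term:
  Q(1)·log₂(Q(1)/P(1)) = 0.0308·log₂(0.0308/0.2) = -0.08313
  Q(2)·log₂(Q(2)/P(2)) = 0.2073·log₂(0.2073/0.2) = 0.01072
  Q(3)·log₂(Q(3)/P(3)) = 0.3026·log₂(0.3026/0.2) = 0.18078
  Q(4)·log₂(Q(4)/P(4)) = 0.3258·log₂(0.3258/0.2) = 0.22936
  Q(5)·log₂(Q(5)/P(5)) = 0.1335·log₂(0.1335/0.2) = -0.07785

D_KL(Q||P) = -0.08313 + 0.01072 + 0.18078 + 0.22936 - 0.07785 = 0.25988 ≈ 0.2599 bits

These are NOT equal (difference: 0.1259 bits). KL divergence is asymmetric: D_KL(P||Q) ≠ D_KL(Q||P) in general.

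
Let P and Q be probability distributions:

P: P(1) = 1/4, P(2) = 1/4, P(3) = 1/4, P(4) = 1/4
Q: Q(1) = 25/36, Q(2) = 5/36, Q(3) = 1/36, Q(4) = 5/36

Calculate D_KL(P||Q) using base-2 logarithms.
0.8480 bits

D_KL(P||Q) = Σ P(x) log₂(P(x)/Q(x))

Computing term by term:
  P(1)·log₂(P(1)/Q(1)) = (1/4)·log₂((1/4)/(25/36)) = -0.36848
  P(2)·log₂(P(2)/Q(2)) = (1/4)·log₂((1/4)/(5/36)) = 0.21200
  P(3)·log₂(P(3)/Q(3)) = (1/4)·log₂((1/4)/(1/36)) = 0.79248
  P(4)·log₂(P(4)/Q(4)) = (1/4)·log₂((1/4)/(5/36)) = 0.21200

D_KL(P||Q) = -0.36848 + 0.21200 + 0.79248 + 0.21200 = 0.84800 ≈ 0.8480 bits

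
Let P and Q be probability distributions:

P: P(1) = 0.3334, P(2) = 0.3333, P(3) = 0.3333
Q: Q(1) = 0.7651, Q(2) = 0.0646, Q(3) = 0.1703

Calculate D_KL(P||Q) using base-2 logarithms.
0.7123 bits

D_KL(P||Q) = Σ P(x) log₂(P(x)/Q(x))

Computing term by term:
  P(1)·log₂(P(1)/Q(1)) = 0.3334·log₂(0.3334/0.7651) = -0.39954
  P(2)·log₂(P(2)/Q(2)) = 0.3333·log₂(0.3333/0.0646) = 0.78899
  P(3)·log₂(P(3)/Q(3)) = 0.3333·log₂(0.3333/0.1703) = 0.32288

D_KL(P||Q) = -0.39954 + 0.78899 + 0.32288 = 0.71233 ≈ 0.7123 bits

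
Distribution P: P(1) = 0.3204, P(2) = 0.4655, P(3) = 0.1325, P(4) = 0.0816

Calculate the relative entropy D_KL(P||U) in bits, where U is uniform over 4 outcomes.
0.2790 bits

U(i) = 1/4 for all i

D_KL(P||U) = Σ P(x) log₂(P(x) / (1/4))
           = Σ P(x) log₂(P(x)) + log₂(4)
           = log₂(4) - H(P)

H(P) = -Σ P(x) log₂(P(x)):
  -P(1)·log₂(P(1)) = -(0.3204)·log₂(0.3204) = 0.52611
  -P(2)·log₂(P(2)) = -(0.4655)·log₂(0.4655) = 0.51351
  -P(3)·log₂(P(3)) = -(0.1325)·log₂(0.1325) = 0.38636
  -P(4)·log₂(P(4)) = -(0.0816)·log₂(0.0816) = 0.29501
H(P) = 0.52611 + 0.51351 + 0.38636 + 0.29501 = 1.72099 bits

log₂(4) = 2.00000 bits

D_KL(P||U) = 2.00000 - 1.72099 = 0.27901 ≈ 0.2790 bits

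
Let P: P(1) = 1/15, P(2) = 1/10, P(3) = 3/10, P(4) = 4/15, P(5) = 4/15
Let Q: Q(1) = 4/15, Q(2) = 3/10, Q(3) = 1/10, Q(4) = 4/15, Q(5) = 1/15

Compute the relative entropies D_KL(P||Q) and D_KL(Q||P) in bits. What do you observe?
D_KL(P||Q) = 0.7170 bits, D_KL(Q||P) = 0.7170 bits. The two directions give the same value here, because Q is a self-inverse relabeling of P; in general KL divergence is asymmetric.

D_KL(P||Q) = Σ P(x) log₂(P(x)/Q(x))

Computing term by term:
  P(1)·log₂(P(1)/Q(1)) = (1/15)·log₂((1/15)/(4/15)) = -0.13333
  P(2)·log₂(P(2)/Q(2)) = (1/10)·log₂((1/10)/(3/10)) = -0.15850
  P(3)·log₂(P(3)/Q(3)) = (3/10)·log₂((3/10)/(1/10)) = 0.47549
  P(4)·log₂(P(4)/Q(4)) = (4/15)·log₂((4/15)/(4/15)) = 0.00000
  P(5)·log₂(P(5)/Q(5)) = (4/15)·log₂((4/15)/(1/15)) = 0.53333

D_KL(P||Q) = -0.13333 - 0.15850 + 0.47549 + 0.00000 + 0.53333 = 0.71699 ≈ 0.7170 bits

D_KL(Q||P) = Σ Q(x) log₂(Q(x)/P(x))

Computing term by term:
  Q(1)·log₂(Q(1)/P(1)) = (4/15)·log₂((4/15)/(1/15)) = 0.53333
  Q(2)·log₂(Q(2)/P(2)) = (3/10)·log₂((3/10)/(1/10)) = 0.47549
  Q(3)·log₂(Q(3)/P(3)) = (1/10)·log₂((1/10)/(3/10)) = -0.15850
  Q(4)·log₂(Q(4)/P(4)) = (4/15)·log₂((4/15)/(4/15)) = 0.00000
  Q(5)·log₂(Q(5)/P(5)) = (1/15)·log₂((1/15)/(4/15)) = -0.13333

D_KL(Q||P) = 0.53333 + 0.47549 - 0.15850 + 0.00000 - 0.13333 = 0.71699 ≈ 0.7170 bits

These ARE equal here. Q is P with outcomes relabeled (Q(1) = P(5), Q(2) = P(3), Q(3) = P(2), Q(5) = P(1)) by a relabeling that is its own inverse, so the two sums contain exactly the same terms in a different order. This is a special case — KL divergence is not symmetric in general: D_KL(P||Q) ≠ D_KL(Q||P) for most P, Q.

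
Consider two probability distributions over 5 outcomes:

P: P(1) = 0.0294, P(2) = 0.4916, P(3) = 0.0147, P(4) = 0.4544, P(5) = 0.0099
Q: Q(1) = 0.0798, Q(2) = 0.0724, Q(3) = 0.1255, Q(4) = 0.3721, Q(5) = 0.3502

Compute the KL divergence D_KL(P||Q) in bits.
1.3507 bits

D_KL(P||Q) = Σ P(x) log₂(P(x)/Q(x))

Computing term by term:
  P(1)·log₂(P(1)/Q(1)) = 0.0294·log₂(0.0294/0.0798) = -0.04235
  P(2)·log₂(P(2)/Q(2)) = 0.4916·log₂(0.4916/0.0724) = 1.35850
  P(3)·log₂(P(3)/Q(3)) = 0.0147·log₂(0.0147/0.1255) = -0.04548
  P(4)·log₂(P(4)/Q(4)) = 0.4544·log₂(0.4544/0.3721) = 0.13099
  P(5)·log₂(P(5)/Q(5)) = 0.0099·log₂(0.0099/0.3502) = -0.05093

D_KL(P||Q) = -0.04235 + 1.35850 - 0.04548 + 0.13099 - 0.05093 = 1.35073 ≈ 1.3507 bits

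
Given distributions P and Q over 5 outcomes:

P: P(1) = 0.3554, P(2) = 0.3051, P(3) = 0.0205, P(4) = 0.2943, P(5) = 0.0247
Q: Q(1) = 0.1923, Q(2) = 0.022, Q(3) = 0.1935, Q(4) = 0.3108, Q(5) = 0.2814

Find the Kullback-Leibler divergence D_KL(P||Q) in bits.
1.2961 bits

D_KL(P||Q) = Σ P(x) log₂(P(x)/Q(x))

Computing term by term:
  P(1)·log₂(P(1)/Q(1)) = 0.3554·log₂(0.3554/0.1923) = 0.31491
  P(2)·log₂(P(2)/Q(2)) = 0.3051·log₂(0.3051/0.022) = 1.15746
  P(3)·log₂(P(3)/Q(3)) = 0.0205·log₂(0.0205/0.1935) = -0.06639
  P(4)·log₂(P(4)/Q(4)) = 0.2943·log₂(0.2943/0.3108) = -0.02316
  P(5)·log₂(P(5)/Q(5)) = 0.0247·log₂(0.0247/0.2814) = -0.08670

D_KL(P||Q) = 0.31491 + 1.15746 - 0.06639 - 0.02316 - 0.08670 = 1.29612 ≈ 1.2961 bits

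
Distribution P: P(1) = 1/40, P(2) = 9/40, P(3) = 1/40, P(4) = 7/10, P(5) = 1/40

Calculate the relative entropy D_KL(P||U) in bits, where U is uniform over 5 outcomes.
1.0784 bits

U(i) = 1/5 for all i

D_KL(P||U) = Σ P(x) log₂(P(x) / (1/5))
           = Σ P(x) log₂(P(x)) + log₂(5)
           = log₂(5) - H(P)

H(P) = -Σ P(x) log₂(P(x)):
  -P(1)·log₂(P(1)) = -(1/40)·log₂(1/40) = 0.13305
  -P(2)·log₂(P(2)) = -(9/40)·log₂(9/40) = 0.48420
  -P(3)·log₂(P(3)) = -(1/40)·log₂(1/40) = 0.13305
  -P(4)·log₂(P(4)) = -(7/10)·log₂(7/10) = 0.36020
  -P(5)·log₂(P(5)) = -(1/40)·log₂(1/40) = 0.13305
H(P) = 0.13305 + 0.48420 + 0.13305 + 0.36020 + 0.13305 = 1.24355 bits

log₂(5) = 2.32193 bits

D_KL(P||U) = 2.32193 - 1.24355 = 1.07838 ≈ 1.0784 bits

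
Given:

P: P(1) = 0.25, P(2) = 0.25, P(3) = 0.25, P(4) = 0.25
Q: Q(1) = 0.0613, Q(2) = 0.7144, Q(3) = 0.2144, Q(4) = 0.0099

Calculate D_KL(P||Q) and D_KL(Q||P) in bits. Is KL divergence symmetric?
D_KL(P||Q) = 1.3483 bits, D_KL(Q||P) = 0.8642 bits. No, KL divergence is not symmetric.

D_KL(P||Q) = Σ P(x) log₂(P(x)/Q(x))

Computing term by term:
  P(1)·log₂(P(1)/Q(1)) = 0.25·log₂(0.25/0.0613) = 0.50699
  P(2)·log₂(P(2)/Q(2)) = 0.25·log₂(0.25/0.7144) = -0.37870
  P(3)·log₂(P(3)/Q(3)) = 0.25·log₂(0.25/0.2144) = 0.05541
  P(4)·log₂(P(4)/Q(4)) = 0.25·log₂(0.25/0.0099) = 1.16459

D_KL(P||Q) = 0.50699 - 0.37870 + 0.05541 + 1.16459 = 1.34829 ≈ 1.3483 bits

D_KL(Q||P) = Σ Q(x) log₂(Q(x)/P(x))

Computing term by term:
  Q(1)·log₂(Q(1)/P(1)) = 0.0613·log₂(0.0613/0.25) = -0.12431
  Q(2)·log₂(Q(2)/P(2)) = 0.7144·log₂(0.7144/0.25) = 1.08218
  Q(3)·log₂(Q(3)/P(3)) = 0.2144·log₂(0.2144/0.25) = -0.04752
  Q(4)·log₂(Q(4)/P(4)) = 0.0099·log₂(0.0099/0.25) = -0.04612

D_KL(Q||P) = -0.12431 + 1.08218 - 0.04752 - 0.04612 = 0.86423 ≈ 0.8642 bits

These are NOT equal (difference: 0.4841 bits). KL divergence is asymmetric: D_KL(P||Q) ≠ D_KL(Q||P) in general.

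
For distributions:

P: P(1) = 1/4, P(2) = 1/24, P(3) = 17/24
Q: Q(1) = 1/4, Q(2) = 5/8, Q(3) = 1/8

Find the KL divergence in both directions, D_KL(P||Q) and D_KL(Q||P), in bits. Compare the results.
D_KL(P||Q) = 1.6098 bits, D_KL(Q||P) = 2.1290 bits. D_KL(Q||P) is larger than D_KL(P||Q) by 0.5192 bits; the two directions differ.

D_KL(P||Q) = Σ P(x) log₂(P(x)/Q(x))

Computing term by term:
  P(1)·log₂(P(1)/Q(1)) = (1/4)·log₂((1/4)/(1/4)) = 0.00000
  P(2)·log₂(P(2)/Q(2)) = (1/24)·log₂((1/24)/(5/8)) = -0.16279
  P(3)·log₂(P(3)/Q(3)) = (17/24)·log₂((17/24)/(1/8)) = 1.77260

D_KL(P||Q) = 0.00000 - 0.16279 + 1.77260 = 1.60981 ≈ 1.6098 bits

D_KL(Q||P) = Σ Q(x) log₂(Q(x)/P(x))

Computing term by term:
  Q(1)·log₂(Q(1)/P(1)) = (1/4)·log₂((1/4)/(1/4)) = 0.00000
  Q(2)·log₂(Q(2)/P(2)) = (5/8)·log₂((5/8)/(1/24)) = 2.44181
  Q(3)·log₂(Q(3)/P(3)) = (1/8)·log₂((1/8)/(17/24)) = -0.31281

D_KL(Q||P) = 0.00000 + 2.44181 - 0.31281 = 2.12900 ≈ 2.1290 bits

These are NOT equal (difference: 0.5192 bits). KL divergence is asymmetric: D_KL(P||Q) ≠ D_KL(Q||P) in general.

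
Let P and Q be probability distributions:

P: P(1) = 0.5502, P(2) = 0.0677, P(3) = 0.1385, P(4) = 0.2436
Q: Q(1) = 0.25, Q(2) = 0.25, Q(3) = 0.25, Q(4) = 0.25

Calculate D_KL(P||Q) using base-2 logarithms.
0.3714 bits

D_KL(P||Q) = Σ P(x) log₂(P(x)/Q(x))

Computing term by term:
  P(1)·log₂(P(1)/Q(1)) = 0.5502·log₂(0.5502/0.25) = 0.62614
  P(2)·log₂(P(2)/Q(2)) = 0.0677·log₂(0.0677/0.25) = -0.12759
  P(3)·log₂(P(3)/Q(3)) = 0.1385·log₂(0.1385/0.25) = -0.11801
  P(4)·log₂(P(4)/Q(4)) = 0.2436·log₂(0.2436/0.25) = -0.00911

D_KL(P||Q) = 0.62614 - 0.12759 - 0.11801 - 0.00911 = 0.37143 ≈ 0.3714 bits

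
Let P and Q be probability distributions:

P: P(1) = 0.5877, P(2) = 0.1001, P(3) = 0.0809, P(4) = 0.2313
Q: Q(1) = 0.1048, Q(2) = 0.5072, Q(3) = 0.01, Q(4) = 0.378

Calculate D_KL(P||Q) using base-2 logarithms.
1.3076 bits

D_KL(P||Q) = Σ P(x) log₂(P(x)/Q(x))

Computing term by term:
  P(1)·log₂(P(1)/Q(1)) = 0.5877·log₂(0.5877/0.1048) = 1.46187
  P(2)·log₂(P(2)/Q(2)) = 0.1001·log₂(0.1001/0.5072) = -0.23435
  P(3)·log₂(P(3)/Q(3)) = 0.0809·log₂(0.0809/0.01) = 0.24401
  P(4)·log₂(P(4)/Q(4)) = 0.2313·log₂(0.2313/0.378) = -0.16390

D_KL(P||Q) = 1.46187 - 0.23435 + 0.24401 - 0.16390 = 1.30763 ≈ 1.3076 bits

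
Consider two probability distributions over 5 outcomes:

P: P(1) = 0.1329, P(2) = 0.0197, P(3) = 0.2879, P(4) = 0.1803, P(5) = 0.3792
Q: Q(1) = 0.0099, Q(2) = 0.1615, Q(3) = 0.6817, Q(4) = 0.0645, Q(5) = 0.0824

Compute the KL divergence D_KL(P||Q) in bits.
1.1826 bits

D_KL(P||Q) = Σ P(x) log₂(P(x)/Q(x))

Computing term by term:
  P(1)·log₂(P(1)/Q(1)) = 0.1329·log₂(0.1329/0.0099) = 0.49795
  P(2)·log₂(P(2)/Q(2)) = 0.0197·log₂(0.0197/0.1615) = -0.05979
  P(3)·log₂(P(3)/Q(3)) = 0.2879·log₂(0.2879/0.6817) = -0.35802
  P(4)·log₂(P(4)/Q(4)) = 0.1803·log₂(0.1803/0.0645) = 0.26739
  P(5)·log₂(P(5)/Q(5)) = 0.3792·log₂(0.3792/0.0824) = 0.83509

D_KL(P||Q) = 0.49795 - 0.05979 - 0.35802 + 0.26739 + 0.83509 = 1.18262 ≈ 1.1826 bits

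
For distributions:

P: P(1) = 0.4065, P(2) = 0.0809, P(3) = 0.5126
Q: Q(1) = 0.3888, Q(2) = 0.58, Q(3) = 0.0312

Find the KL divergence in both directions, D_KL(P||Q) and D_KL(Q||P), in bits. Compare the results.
D_KL(P||Q) = 1.8662 bits, D_KL(Q||P) = 1.4973 bits. D_KL(P||Q) is larger than D_KL(Q||P) by 0.3689 bits; the two directions differ.

D_KL(P||Q) = Σ P(x) log₂(P(x)/Q(x))

Computing term by term:
  P(1)·log₂(P(1)/Q(1)) = 0.4065·log₂(0.4065/0.3888) = 0.02611
  P(2)·log₂(P(2)/Q(2)) = 0.0809·log₂(0.0809/0.58) = -0.22990
  P(3)·log₂(P(3)/Q(3)) = 0.5126·log₂(0.5126/0.0312) = 2.06999

D_KL(P||Q) = 0.02611 - 0.22990 + 2.06999 = 1.86620 ≈ 1.8662 bits

D_KL(Q||P) = Σ Q(x) log₂(Q(x)/P(x))

Computing term by term:
  Q(1)·log₂(Q(1)/P(1)) = 0.3888·log₂(0.3888/0.4065) = -0.02497
  Q(2)·log₂(Q(2)/P(2)) = 0.58·log₂(0.58/0.0809) = 1.64827
  Q(3)·log₂(Q(3)/P(3)) = 0.0312·log₂(0.0312/0.5126) = -0.12599

D_KL(Q||P) = -0.02497 + 1.64827 - 0.12599 = 1.49731 ≈ 1.4973 bits

These are NOT equal (difference: 0.3689 bits). KL divergence is asymmetric: D_KL(P||Q) ≠ D_KL(Q||P) in general.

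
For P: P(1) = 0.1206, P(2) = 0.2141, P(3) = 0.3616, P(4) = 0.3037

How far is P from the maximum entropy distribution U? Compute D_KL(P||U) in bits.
0.1031 bits

U(i) = 1/4 for all i

D_KL(P||U) = Σ P(x) log₂(P(x) / (1/4))
           = Σ P(x) log₂(P(x)) + log₂(4)
           = log₂(4) - H(P)

H(P) = -Σ P(x) log₂(P(x)):
  -P(1)·log₂(P(1)) = -(0.1206)·log₂(0.1206) = 0.36803
  -P(2)·log₂(P(2)) = -(0.2141)·log₂(0.2141) = 0.47608
  -P(3)·log₂(P(3)) = -(0.3616)·log₂(0.3616) = 0.53066
  -P(4)·log₂(P(4)) = -(0.3037)·log₂(0.3037) = 0.52215
H(P) = 0.36803 + 0.47608 + 0.53066 + 0.52215 = 1.89692 bits

log₂(4) = 2.00000 bits

D_KL(P||U) = 2.00000 - 1.89692 = 0.10308 ≈ 0.1031 bits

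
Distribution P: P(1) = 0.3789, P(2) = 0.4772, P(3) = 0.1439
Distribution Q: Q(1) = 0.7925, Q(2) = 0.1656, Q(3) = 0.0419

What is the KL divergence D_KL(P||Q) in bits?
0.5814 bits

D_KL(P||Q) = Σ P(x) log₂(P(x)/Q(x))

Computing term by term:
  P(1)·log₂(P(1)/Q(1)) = 0.3789·log₂(0.3789/0.7925) = -0.40337
  P(2)·log₂(P(2)/Q(2)) = 0.4772·log₂(0.4772/0.1656) = 0.72863
  P(3)·log₂(P(3)/Q(3)) = 0.1439·log₂(0.1439/0.0419) = 0.25615

D_KL(P||Q) = -0.40337 + 0.72863 + 0.25615 = 0.58141 ≈ 0.5814 bits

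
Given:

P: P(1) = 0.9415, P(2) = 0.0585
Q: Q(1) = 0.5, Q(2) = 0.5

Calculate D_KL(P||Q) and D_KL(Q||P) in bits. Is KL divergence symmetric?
D_KL(P||Q) = 0.6785 bits, D_KL(Q||P) = 1.0912 bits. No, KL divergence is not symmetric.

D_KL(P||Q) = Σ P(x) log₂(P(x)/Q(x))

Computing term by term:
  P(1)·log₂(P(1)/Q(1)) = 0.9415·log₂(0.9415/0.5) = 0.85962
  P(2)·log₂(P(2)/Q(2)) = 0.0585·log₂(0.0585/0.5) = -0.18108

D_KL(P||Q) = 0.85962 - 0.18108 = 0.67854 ≈ 0.6785 bits

D_KL(Q||P) = Σ Q(x) log₂(Q(x)/P(x))

Computing term by term:
  Q(1)·log₂(Q(1)/P(1)) = 0.5·log₂(0.5/0.9415) = -0.45652
  Q(2)·log₂(Q(2)/P(2)) = 0.5·log₂(0.5/0.0585) = 1.54771

D_KL(Q||P) = -0.45652 + 1.54771 = 1.09119 ≈ 1.0912 bits

These are NOT equal (difference: 0.4127 bits). KL divergence is asymmetric: D_KL(P||Q) ≠ D_KL(Q||P) in general.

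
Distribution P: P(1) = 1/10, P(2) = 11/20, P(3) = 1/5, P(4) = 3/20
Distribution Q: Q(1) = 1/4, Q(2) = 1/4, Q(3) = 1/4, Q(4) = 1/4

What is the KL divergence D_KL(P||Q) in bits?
0.3185 bits

D_KL(P||Q) = Σ P(x) log₂(P(x)/Q(x))

Computing term by term:
  P(1)·log₂(P(1)/Q(1)) = (1/10)·log₂((1/10)/(1/4)) = -0.13219
  P(2)·log₂(P(2)/Q(2)) = (11/20)·log₂((11/20)/(1/4)) = 0.62563
  P(3)·log₂(P(3)/Q(3)) = (1/5)·log₂((1/5)/(1/4)) = -0.06439
  P(4)·log₂(P(4)/Q(4)) = (3/20)·log₂((3/20)/(1/4)) = -0.11054

D_KL(P||Q) = -0.13219 + 0.62563 - 0.06439 - 0.11054 = 0.31851 ≈ 0.3185 bits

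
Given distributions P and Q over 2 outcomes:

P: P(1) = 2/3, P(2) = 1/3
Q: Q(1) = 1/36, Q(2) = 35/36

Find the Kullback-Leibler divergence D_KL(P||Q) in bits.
2.5419 bits

D_KL(P||Q) = Σ P(x) log₂(P(x)/Q(x))

Computing term by term:
  P(1)·log₂(P(1)/Q(1)) = (2/3)·log₂((2/3)/(1/36)) = 3.05664
  P(2)·log₂(P(2)/Q(2)) = (1/3)·log₂((1/3)/(35/36)) = -0.51477

D_KL(P||Q) = 3.05664 - 0.51477 = 2.54187 ≈ 2.5419 bits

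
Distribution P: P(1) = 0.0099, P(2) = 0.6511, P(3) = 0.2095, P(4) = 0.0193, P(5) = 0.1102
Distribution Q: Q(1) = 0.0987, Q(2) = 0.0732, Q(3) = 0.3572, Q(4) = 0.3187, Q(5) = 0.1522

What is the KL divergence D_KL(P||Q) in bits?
1.7294 bits

D_KL(P||Q) = Σ P(x) log₂(P(x)/Q(x))

Computing term by term:
  P(1)·log₂(P(1)/Q(1)) = 0.0099·log₂(0.0099/0.0987) = -0.03284
  P(2)·log₂(P(2)/Q(2)) = 0.6511·log₂(0.6511/0.0732) = 2.05289
  P(3)·log₂(P(3)/Q(3)) = 0.2095·log₂(0.2095/0.3572) = -0.16127
  P(4)·log₂(P(4)/Q(4)) = 0.0193·log₂(0.0193/0.3187) = -0.07808
  P(5)·log₂(P(5)/Q(5)) = 0.1102·log₂(0.1102/0.1522) = -0.05134

D_KL(P||Q) = -0.03284 + 2.05289 - 0.16127 - 0.07808 - 0.05134 = 1.72936 ≈ 1.7294 bits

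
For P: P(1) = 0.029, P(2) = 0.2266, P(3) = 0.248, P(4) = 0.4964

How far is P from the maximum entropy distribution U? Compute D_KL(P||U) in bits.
0.3661 bits

U(i) = 1/4 for all i

D_KL(P||U) = Σ P(x) log₂(P(x) / (1/4))
           = Σ P(x) log₂(P(x)) + log₂(4)
           = log₂(4) - H(P)

H(P) = -Σ P(x) log₂(P(x)):
  -P(1)·log₂(P(1)) = -(0.029)·log₂(0.029) = 0.14813
  -P(2)·log₂(P(2)) = -(0.2266)·log₂(0.2266) = 0.48533
  -P(3)·log₂(P(3)) = -(0.248)·log₂(0.248) = 0.49887
  -P(4)·log₂(P(4)) = -(0.4964)·log₂(0.4964) = 0.50157
H(P) = 0.14813 + 0.48533 + 0.49887 + 0.50157 = 1.63390 bits

log₂(4) = 2.00000 bits

D_KL(P||U) = 2.00000 - 1.63390 = 0.36610 ≈ 0.3661 bits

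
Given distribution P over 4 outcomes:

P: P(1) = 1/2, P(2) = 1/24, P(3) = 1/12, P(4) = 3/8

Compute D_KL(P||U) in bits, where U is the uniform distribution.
0.4796 bits

U(i) = 1/4 for all i

D_KL(P||U) = Σ P(x) log₂(P(x) / (1/4))
           = Σ P(x) log₂(P(x)) + log₂(4)
           = log₂(4) - H(P)

H(P) = -Σ P(x) log₂(P(x)):
  -P(1)·log₂(P(1)) = -(1/2)·log₂(1/2) = 0.50000
  -P(2)·log₂(P(2)) = -(1/24)·log₂(1/24) = 0.19104
  -P(3)·log₂(P(3)) = -(1/12)·log₂(1/12) = 0.29875
  -P(4)·log₂(P(4)) = -(3/8)·log₂(3/8) = 0.53064
H(P) = 0.50000 + 0.19104 + 0.29875 + 0.53064 = 1.52043 bits

log₂(4) = 2.00000 bits

D_KL(P||U) = 2.00000 - 1.52043 = 0.47957 ≈ 0.4796 bits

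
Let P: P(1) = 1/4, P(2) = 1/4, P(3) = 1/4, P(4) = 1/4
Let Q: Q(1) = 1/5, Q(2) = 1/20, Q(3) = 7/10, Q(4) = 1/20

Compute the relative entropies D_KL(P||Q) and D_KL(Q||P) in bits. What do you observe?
D_KL(P||Q) = 0.8701 bits, D_KL(Q||P) = 0.7432 bits. The two directions give different values (D_KL(P||Q) exceeds D_KL(Q||P) by 0.1269 bits): KL divergence is asymmetric.

D_KL(P||Q) = Σ P(x) log₂(P(x)/Q(x))

Computing term by term:
  P(1)·log₂(P(1)/Q(1)) = (1/4)·log₂((1/4)/(1/5)) = 0.08048
  P(2)·log₂(P(2)/Q(2)) = (1/4)·log₂((1/4)/(1/20)) = 0.58048
  P(3)·log₂(P(3)/Q(3)) = (1/4)·log₂((1/4)/(7/10)) = -0.37136
  P(4)·log₂(P(4)/Q(4)) = (1/4)·log₂((1/4)/(1/20)) = 0.58048

D_KL(P||Q) = 0.08048 + 0.58048 - 0.37136 + 0.58048 = 0.87008 ≈ 0.8701 bits

D_KL(Q||P) = Σ Q(x) log₂(Q(x)/P(x))

Computing term by term:
  Q(1)·log₂(Q(1)/P(1)) = (1/5)·log₂((1/5)/(1/4)) = -0.06439
  Q(2)·log₂(Q(2)/P(2)) = (1/20)·log₂((1/20)/(1/4)) = -0.11610
  Q(3)·log₂(Q(3)/P(3)) = (7/10)·log₂((7/10)/(1/4)) = 1.03980
  Q(4)·log₂(Q(4)/P(4)) = (1/20)·log₂((1/20)/(1/4)) = -0.11610

D_KL(Q||P) = -0.06439 - 0.11610 + 1.03980 - 0.11610 = 0.74321 ≈ 0.7432 bits

These are NOT equal (difference: 0.1269 bits). KL divergence is asymmetric: D_KL(P||Q) ≠ D_KL(Q||P) in general.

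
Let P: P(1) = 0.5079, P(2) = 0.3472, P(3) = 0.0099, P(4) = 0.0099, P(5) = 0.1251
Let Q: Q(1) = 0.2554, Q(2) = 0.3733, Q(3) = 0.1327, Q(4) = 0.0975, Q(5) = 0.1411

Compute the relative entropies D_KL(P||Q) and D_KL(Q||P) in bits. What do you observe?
D_KL(P||Q) = 0.3760 bits, D_KL(Q||P) = 0.6289 bits. The two directions give different values (D_KL(Q||P) exceeds D_KL(P||Q) by 0.2529 bits): KL divergence is asymmetric.

D_KL(P||Q) = Σ P(x) log₂(P(x)/Q(x))

Computing term by term:
  P(1)·log₂(P(1)/Q(1)) = 0.5079·log₂(0.5079/0.2554) = 0.50373
  P(2)·log₂(P(2)/Q(2)) = 0.3472·log₂(0.3472/0.3733) = -0.03631
  P(3)·log₂(P(3)/Q(3)) = 0.0099·log₂(0.0099/0.1327) = -0.03707
  P(4)·log₂(P(4)/Q(4)) = 0.0099·log₂(0.0099/0.0975) = -0.03267
  P(5)·log₂(P(5)/Q(5)) = 0.1251·log₂(0.1251/0.1411) = -0.02172

D_KL(P||Q) = 0.50373 - 0.03631 - 0.03707 - 0.03267 - 0.02172 = 0.37596 ≈ 0.3760 bits

D_KL(Q||P) = Σ Q(x) log₂(Q(x)/P(x))

Computing term by term:
  Q(1)·log₂(Q(1)/P(1)) = 0.2554·log₂(0.2554/0.5079) = -0.25330
  Q(2)·log₂(Q(2)/P(2)) = 0.3733·log₂(0.3733/0.3472) = 0.03904
  Q(3)·log₂(Q(3)/P(3)) = 0.1327·log₂(0.1327/0.0099) = 0.49691
  Q(4)·log₂(Q(4)/P(4)) = 0.0975·log₂(0.0975/0.0099) = 0.32174
  Q(5)·log₂(Q(5)/P(5)) = 0.1411·log₂(0.1411/0.1251) = 0.02450

D_KL(Q||P) = -0.25330 + 0.03904 + 0.49691 + 0.32174 + 0.02450 = 0.62889 ≈ 0.6289 bits

These are NOT equal (difference: 0.2529 bits). KL divergence is asymmetric: D_KL(P||Q) ≠ D_KL(Q||P) in general.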